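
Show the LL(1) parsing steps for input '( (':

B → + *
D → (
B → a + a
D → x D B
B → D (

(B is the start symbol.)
LL(1) parsing maintains a stack (initially the start symbol over $) and the input. At each step: if the stack top is a terminal, match it against the current input token; if it is a non-terminal N, replace it with the RHS of M[N, lookahead] (the unique production whose predict set contains the lookahead).

Stack is shown with the top on the left.

Stack  Input  Action
--------------------
B $    ( ( $  output B → D (
D ( $  ( ( $  output D → (
( ( $  ( ( $  match '('
( $    ( $    match '('
$      $      accept

The string is accepted.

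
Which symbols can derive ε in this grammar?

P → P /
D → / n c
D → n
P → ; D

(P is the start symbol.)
There are no ε-productions, so no non-terminal can derive ε.
No non-terminals are nullable.

Answer: None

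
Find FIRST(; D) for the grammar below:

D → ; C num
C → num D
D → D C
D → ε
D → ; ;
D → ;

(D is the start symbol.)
To compute FIRST(; D), process the symbols left to right:
Symbol ; is a terminal. Add ';' and stop.
FIRST(; D) = { ';' }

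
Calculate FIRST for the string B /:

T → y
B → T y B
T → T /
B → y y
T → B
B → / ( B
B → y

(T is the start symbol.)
FIRST sets of the non-terminals involved (from the grammar, by fixed-point iteration):
  FIRST(B) = { '/', 'y' }

To compute FIRST(B /), process the symbols left to right:
Symbol B is a non-terminal. Add FIRST(B) \ {ε} = { '/', 'y' }
B is not nullable (ε ∉ FIRST(B)), so stop here.
FIRST(B /) = { '/', 'y' }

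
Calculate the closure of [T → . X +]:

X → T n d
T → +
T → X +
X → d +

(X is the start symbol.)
{ [T → . +], [T → . X +], [X → . T n d], [X → . d +] }

To compute CLOSURE, for each item [A → α.Bβ] where B is a non-terminal, add [B → .γ] for all productions B → γ; repeat for the newly added items until nothing changes.

Start with: [T → . X +]
  [T → . X +] has the dot before X: add [X → . T n d], [X → . d +]
  [X → . T n d] has the dot before T: add [T → . +]
No further items can be added.

CLOSURE = { [T → . +], [T → . X +], [X → . T n d], [X → . d +] }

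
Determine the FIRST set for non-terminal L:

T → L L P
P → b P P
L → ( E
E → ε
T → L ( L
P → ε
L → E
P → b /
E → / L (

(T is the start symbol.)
To compute FIRST(L), examine every production with L on the left-hand side, reading each right-hand side left to right until a non-nullable symbol is reached.

FIRST sets of the other non-terminals involved (by the same procedure, iterated to a fixed point):
  FIRST(E) = { '/', ε }

From L → ( E:
  - '(' is a terminal: add '(' and stop
From L → E:
  - E is a non-terminal: add FIRST(E) \ {ε} = { '/' }
    E is nullable and nothing follows, so the whole right-hand side can vanish: ε ∈ FIRST(L)

Collecting: FIRST(L) = { '(', '/', ε }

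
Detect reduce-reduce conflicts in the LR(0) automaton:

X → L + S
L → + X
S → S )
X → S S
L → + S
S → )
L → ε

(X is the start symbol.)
Augment with X' → X and build the canonical LR(0) collection (I0 = CLOSURE({[X' → . X]}), then GOTO on every symbol after a dot until no new states appear). It has 13 states:
  I0: { [L → . + S], [L → . + X], [L → .], [S → . )], [S → . S )], [X → . L + S], [X → . S S], [X' → . X] }  — shift, reduce
  I1: { [S → ) .] }  — reduce
  I2: { [L → + . S], [L → + . X], [L → . + S], [L → . + X], [L → .], [S → . )], [S → . S )], [X → . L + S], [X → . S S] }  — shift, reduce
  I3: { [X → L . + S] }  — shift
  I4: { [S → . )], [S → . S )], [S → S . )], [X → S . S] }  — shift
  I5: { [X' → X .] }  — accept
  I6: { [S → ) .], [S → S ) .] }  — 2 reduces
  I7: { [S → S . )], [X → S S .] }  — shift, reduce
  I8: { [S → S ) .] }  — reduce
  I9: { [S → . )], [S → . S )], [X → L + . S] }  — shift
  I10: { [S → S . )], [X → L + S .] }  — shift, reduce
  I11: { [L → + S .], [S → . )], [S → . S )], [S → S . )], [X → S . S] }  — shift, reduce
  I12: { [L → + X .] }  — reduce

I6 contains complete items [S → ) .], [S → S ) .] — reduce-reduce conflict.

Answer: Yes — I6: [S → ) .] vs [S → S ) .]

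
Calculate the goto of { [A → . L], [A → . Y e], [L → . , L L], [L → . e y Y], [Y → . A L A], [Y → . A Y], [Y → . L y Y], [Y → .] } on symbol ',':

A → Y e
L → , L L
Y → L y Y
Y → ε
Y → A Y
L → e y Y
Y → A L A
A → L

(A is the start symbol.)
{ [L → , . L L], [L → . , L L], [L → . e y Y] }

GOTO(I, ',') = CLOSURE({ [A → αX.β] : [A → α.Xβ] ∈ I, X = ',' })

Items with dot before ',', with the dot advanced:
  [L → . , L L] → [L → , . L L]
Closure of the advanced items:
  [L → , . L L] has the dot before L: add [L → . , L L], [L → . e y Y]

GOTO = { [L → , . L L], [L → . , L L], [L → . e y Y] }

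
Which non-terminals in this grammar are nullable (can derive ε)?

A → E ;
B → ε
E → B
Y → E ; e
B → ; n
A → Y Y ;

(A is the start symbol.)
{ 'B', 'E' }

A non-terminal is nullable if it can derive ε (the empty string): either it has an ε-production, or it has a production whose right-hand side consists entirely of nullable non-terminals.

ε-productions: B → ε
So B is immediately nullable.
E → B: every symbol on the right is nullable, so E is nullable too.
No further non-terminal can be added: every production for the remaining non-terminals contains a terminal or a non-nullable non-terminal.
Nullable = { 'B', 'E' }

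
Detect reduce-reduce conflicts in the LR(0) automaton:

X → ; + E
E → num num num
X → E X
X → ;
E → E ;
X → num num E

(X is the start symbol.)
Yes — I11: [E → E ; .] vs [X → ; .]

A reduce-reduce conflict occurs when an LR(0) state has two complete items [A → α .] and [B → β .] — both call for a reduction, and with no lookahead the parser cannot choose between them.

Augment with X' → X and build the canonical LR(0) collection (I0 = CLOSURE({[X' → . X]}), then GOTO on every symbol after a dot until no new states appear). It has 16 states:
  I0: { [E → . E ;], [E → . num num num], [X → . ; + E], [X → . ;], [X → . E X], [X → . num num E], [X' → . X] }  — shift
  I1: { [X → ; . + E], [X → ; .] }  — shift, reduce
  I2: { [E → . E ;], [E → . num num num], [E → E . ;], [X → . ; + E], [X → . ;], [X → . E X], [X → . num num E], [X → E . X] }  — shift
  I3: { [X' → X .] }  — accept
  I4: { [E → num . num num], [X → num . num E] }  — shift
  I5: { [E → . E ;], [E → . num num num], [E → num num . num], [X → num num . E] }  — shift
  I6: { [E → E . ;], [X → num num E .] }  — shift, reduce
  I7: { [E → num . num num], [E → num num num .] }  — shift, reduce
  I8: { [E → num num . num] }  — shift
  I9: { [E → num num num .] }  — reduce
  I10: { [E → E ; .] }  — reduce
  I11: { [E → E ; .], [X → ; . + E], [X → ; .] }  — shift, 2 reduces
  I12: { [X → E X .] }  — reduce
  I13: { [E → . E ;], [E → . num num num], [X → ; + . E] }  — shift
  I14: { [E → E . ;], [X → ; + E .] }  — shift, reduce
  I15: { [E → num . num num] }  — shift

I11 contains complete items [E → E ; .], [X → ; .] — reduce-reduce conflict.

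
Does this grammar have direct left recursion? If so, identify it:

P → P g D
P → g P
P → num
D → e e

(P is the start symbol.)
P → P g D: LEFT RECURSIVE (starts with P)
P → g P: starts with g
P → num: starts with num
D → e e: starts with e

The grammar has direct left recursion on: P.

Answer: Yes, P is left-recursive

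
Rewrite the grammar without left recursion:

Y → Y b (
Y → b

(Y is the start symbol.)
Y is directly left-recursive. The standard transformation for
  A → A α₁ | ... | A α_m | β₁ | ... | β_n
is
  A  → β₁ A' | ... | β_n A'
  A' → α₁ A' | ... | α_m A' | ε

Y → b becomes Y → b Y'
Y → Y b ( becomes Y' → b ( Y'
Add Y' → ε

Resulting grammar:
Y → b Y'
Y' → b ( Y'
Y' → ε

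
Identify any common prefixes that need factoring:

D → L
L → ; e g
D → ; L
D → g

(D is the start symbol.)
Left-factoring is needed when two productions for the same non-terminal
share a common prefix on the right-hand side.

Productions for D:
  D → L
  D → ; L
  D → g

No common prefixes found.

Answer: No, left-factoring is not needed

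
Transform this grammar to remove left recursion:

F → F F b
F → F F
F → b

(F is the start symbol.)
F → b F'
F' → F b F'
F' → F F'
F' → ε

F is directly left-recursive. The standard transformation for
  A → A α₁ | ... | A α_m | β₁ | ... | β_n
is
  A  → β₁ A' | ... | β_n A'
  A' → α₁ A' | ... | α_m A' | ε

F → b becomes F → b F'
F → F F b becomes F' → F b F'
F → F F becomes F' → F F'
Add F' → ε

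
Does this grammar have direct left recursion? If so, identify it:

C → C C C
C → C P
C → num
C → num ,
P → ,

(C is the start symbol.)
Yes, C is left-recursive

Direct left recursion occurs when N → N α for some non-terminal N (the right-hand side begins with the left-hand side itself).

C → C C C: LEFT RECURSIVE (starts with C)
C → C P: LEFT RECURSIVE (starts with C)
C → num: starts with num
C → num ,: starts with num
P → ,: starts with ','

The grammar has direct left recursion on: C.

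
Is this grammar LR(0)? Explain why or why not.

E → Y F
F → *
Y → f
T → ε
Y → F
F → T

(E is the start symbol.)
No. Shift-reduce conflict between [T → .] and [F → . *]

A grammar is LR(0) if no state in the canonical LR(0) collection has:
  - both a shift item (dot before a terminal) and a complete item (shift-reduce conflict), or
  - two or more complete items (reduce-reduce conflict; the accept item [E' → E .] counts as a complete item here).

Augment with E' → E and build the canonical LR(0) collection (I0 = CLOSURE({[E' → . E]}), then GOTO on every symbol after a dot until no new states appear). It has 8 states:
  I0: { [E → . Y F], [E' → . E], [F → . *], [F → . T], [T → .], [Y → . F], [Y → . f] }  — shift, reduce
  I1: { [F → * .] }  — reduce
  I2: { [E' → E .] }  — accept
  I3: { [Y → F .] }  — reduce
  I4: { [F → T .] }  — reduce
  I5: { [E → Y . F], [F → . *], [F → . T], [T → .] }  — shift, reduce
  I6: { [Y → f .] }  — reduce
  I7: { [E → Y F .] }  — reduce

Conflict in state I0:
  Shift-reduce conflict between [T → .] and [F → . *]
So the grammar is NOT LR(0).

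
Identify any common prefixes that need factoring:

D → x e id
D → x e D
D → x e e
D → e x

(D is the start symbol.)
Left-factoring is needed when two productions for the same non-terminal
share a common prefix on the right-hand side.

Productions for D:
  D → x e id
  D → x e D
  D → x e e
  D → e x

Found common prefix 'x e' in productions for D

Answer: Yes, D has productions with common prefix 'x e'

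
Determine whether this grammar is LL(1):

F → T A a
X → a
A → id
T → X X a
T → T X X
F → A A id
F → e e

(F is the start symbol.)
No. Predict set conflict for T: { 'a' }

Relevant sets:
  FIRST(T) = { 'a' }
  FIRST(A) = { 'id' }
  FIRST(X) = { 'a' }

For F:
  PREDICT(F → T A a) = { 'a' }
  PREDICT(F → A A id) = { 'id' }
  PREDICT(F → e e) = { 'e' }
For T:
  PREDICT(T → X X a) = { 'a' }
  PREDICT(T → T X X) = { 'a' }
X, A have a single production, so nothing to check there.

Conflict found: Predict set conflict for T: { 'a' }
The grammar is NOT LL(1).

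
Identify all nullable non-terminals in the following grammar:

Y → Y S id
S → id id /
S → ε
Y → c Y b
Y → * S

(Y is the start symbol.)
{ 'S' }

ε-productions: S → ε
So S is immediately nullable.
No further non-terminal can be added: every production for the remaining non-terminals contains a terminal or a non-nullable non-terminal.
Nullable = { 'S' }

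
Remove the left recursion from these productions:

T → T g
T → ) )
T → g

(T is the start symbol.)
T → ) ) T'
T → g T'
T' → g T'
T' → ε

T is directly left-recursive. The standard transformation for
  A → A α₁ | ... | A α_m | β₁ | ... | β_n
is
  A  → β₁ A' | ... | β_n A'
  A' → α₁ A' | ... | α_m A' | ε

T → ) ) becomes T → ) ) T'
T → g becomes T → g T'
T → T g becomes T' → g T'
Add T' → ε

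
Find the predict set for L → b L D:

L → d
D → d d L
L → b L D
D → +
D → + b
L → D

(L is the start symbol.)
{ 'b' }

PREDICT(L → b L D) = (FIRST(RHS) \ {ε}) ∪ (FOLLOW(L) if ε ∈ FIRST(RHS), i.e. RHS ⇒* ε)
FIRST(b L D) = { 'b' }
ε ∉ FIRST(b L D), so FOLLOW(L) is not added.
PREDICT(L → b L D) = { 'b' }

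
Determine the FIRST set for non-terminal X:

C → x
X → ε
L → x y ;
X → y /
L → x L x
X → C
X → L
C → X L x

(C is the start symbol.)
{ 'x', 'y', ε }

FIRST sets of the other non-terminals involved (by the same procedure, iterated to a fixed point):
  FIRST(C) = { 'x', 'y' }
  FIRST(L) = { 'x' }

From X → ε:
  - ε-production, so ε ∈ FIRST(X)
From X → y /:
  - y is a terminal: add 'y' and stop
From X → C:
  - C is a non-terminal: add FIRST(C) \ {ε} = { 'x', 'y' }
    C is not nullable, so stop
From X → L:
  - L is a non-terminal: add FIRST(L) \ {ε} = { 'x' }
    L is not nullable, so stop

Collecting: FIRST(X) = { 'x', 'y', ε }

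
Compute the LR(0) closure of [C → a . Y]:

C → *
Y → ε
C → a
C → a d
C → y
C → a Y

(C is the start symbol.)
{ [C → a . Y], [Y → .] }

To compute CLOSURE, for each item [A → α.Bβ] where B is a non-terminal, add [B → .γ] for all productions B → γ; repeat for the newly added items until nothing changes.

Start with: [C → a . Y]
  [C → a . Y] has the dot before Y: add [Y → .]
No further items can be added.

CLOSURE = { [C → a . Y], [Y → .] }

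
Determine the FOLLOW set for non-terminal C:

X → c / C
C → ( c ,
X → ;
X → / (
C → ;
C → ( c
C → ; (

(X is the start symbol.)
{ $ }

In X → c / C: C is at the end, add FOLLOW(X)

The FOLLOW sets referred to above (computed the same way, to a fixed point):
  FOLLOW(X) = { $ }

Taking the union: FOLLOW(C) = { $ }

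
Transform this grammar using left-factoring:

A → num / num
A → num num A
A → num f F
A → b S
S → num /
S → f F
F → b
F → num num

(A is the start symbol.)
A → num A'
A' → / num
A' → num A
A' → f F
A → b S
S → num /
S → f F
F → b
F → num num

Left-factoring transforms A → αβ₁ | αβ₂ into A → αA' and A' → β₁ | β₂
(α is the longest common prefix among the alternatives). Repeat until
no nonterminal has two alternatives with a common prefix.

Round 1: A has alternatives sharing prefix 'num'. Introduce A': A → num A'
  Add: A' → / num
  Add: A' → num A
  Add: A' → f F

No remaining common prefixes — done.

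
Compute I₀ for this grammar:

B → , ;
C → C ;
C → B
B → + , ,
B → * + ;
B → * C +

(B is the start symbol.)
First, augment the grammar with B' → B
I₀ = CLOSURE({ [B' → . B] }):
  [B' → . B] has the dot before B: add [B → . , ;], [B → . + , ,], [B → . * + ;], [B → . * C +]
No further items can be added.

I₀ = { [B → . * + ;], [B → . * C +], [B → . + , ,], [B → . , ;], [B' → . B] }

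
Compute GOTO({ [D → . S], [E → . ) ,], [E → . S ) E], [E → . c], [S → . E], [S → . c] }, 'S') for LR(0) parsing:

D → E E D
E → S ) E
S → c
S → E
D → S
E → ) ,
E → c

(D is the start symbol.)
{ [D → S .], [E → S . ) E] }

GOTO(I, 'S') = CLOSURE({ [A → αX.β] : [A → α.Xβ] ∈ I, X = 'S' })

Items with dot before 'S', with the dot advanced:
  [D → . S] → [D → S .]
  [E → . S ) E] → [E → S . ) E]
Closure adds nothing (no advanced item has the dot before a non-terminal).

GOTO = { [D → S .], [E → S . ) E] }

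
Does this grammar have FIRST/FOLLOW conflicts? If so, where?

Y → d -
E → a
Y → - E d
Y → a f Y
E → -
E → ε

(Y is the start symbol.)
No FIRST/FOLLOW conflicts.

Nullable non-terminals: E.

E: nullable alternative(s) E → ε; FOLLOW(E) = { 'd' }
  E → a: FIRST \ {ε} = { 'a' } — disjoint from FOLLOW(E)
  E → -: FIRST \ {ε} = { '-' } — disjoint from FOLLOW(E)
  E → ε: FIRST \ {ε} = { } — this is the only nullable alternative, skip

Y has no nullable alternative, so no FIRST/FOLLOW check is needed there.

No FIRST/FOLLOW conflicts found.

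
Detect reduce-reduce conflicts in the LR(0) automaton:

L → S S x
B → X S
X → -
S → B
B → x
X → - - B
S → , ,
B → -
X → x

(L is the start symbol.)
Yes — I2: [B → - .] vs [X → - .]; I7: [B → x .] vs [X → x .]

A reduce-reduce conflict occurs when an LR(0) state has two complete items [A → α .] and [B → β .] — both call for a reduction, and with no lookahead the parser cannot choose between them.

Augment with L' → L and build the canonical LR(0) collection (I0 = CLOSURE({[L' → . L]}), then GOTO on every symbol after a dot until no new states appear). It has 14 states:
  I0: { [B → . -], [B → . X S], [B → . x], [L → . S S x], [L' → . L], [S → . , ,], [S → . B], [X → . - - B], [X → . -], [X → . x] }  — shift
  I1: { [S → , . ,] }  — shift
  I2: { [B → - .], [X → - . - B], [X → - .] }  — shift, 2 reduces
  I3: { [S → B .] }  — reduce
  I4: { [L' → L .] }  — accept
  I5: { [B → . -], [B → . X S], [B → . x], [L → S . S x], [S → . , ,], [S → . B], [X → . - - B], [X → . -], [X → . x] }  — shift
  I6: { [B → . -], [B → . X S], [B → . x], [B → X . S], [S → . , ,], [S → . B], [X → . - - B], [X → . -], [X → . x] }  — shift
  I7: { [B → x .], [X → x .] }  — 2 reduces
  I8: { [B → X S .] }  — reduce
  I9: { [L → S S . x] }  — shift
  I10: { [L → S S x .] }  — reduce
  I11: { [B → . -], [B → . X S], [B → . x], [X → - - . B], [X → . - - B], [X → . -], [X → . x] }  — shift
  I12: { [X → - - B .] }  — reduce
  I13: { [S → , , .] }  — reduce

I2 contains complete items [B → - .], [X → - .] — reduce-reduce conflict.
I7 contains complete items [B → x .], [X → x .] — reduce-reduce conflict.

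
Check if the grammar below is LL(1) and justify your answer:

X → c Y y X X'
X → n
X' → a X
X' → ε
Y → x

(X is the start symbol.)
No. Predict set conflict for X': { 'a' }

A grammar is LL(1) if for each non-terminal N with multiple productions, the predict sets of those productions are pairwise disjoint, where PREDICT(N → α) = (FIRST(α) \ {ε}) ∪ (FOLLOW(N) if α ⇒* ε).

Relevant sets:
  FOLLOW(X') = { $, 'a' }

For X:
  PREDICT(X → c Y y X X') = { 'c' }
  PREDICT(X → n) = { 'n' }
For X':
  PREDICT(X' → a X) = { 'a' }
  PREDICT(X' → ε) = { $, 'a' }
Y has a single production, so nothing to check there.

Conflict found: Predict set conflict for X': { 'a' }
The grammar is NOT LL(1).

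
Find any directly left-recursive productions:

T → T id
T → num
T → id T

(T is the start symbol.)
Direct left recursion occurs when N → N α for some non-terminal N (the right-hand side begins with the left-hand side itself).

T → T id: LEFT RECURSIVE (starts with T)
T → num: starts with num
T → id T: starts with id

The grammar has direct left recursion on: T.

Answer: Yes, T is left-recursive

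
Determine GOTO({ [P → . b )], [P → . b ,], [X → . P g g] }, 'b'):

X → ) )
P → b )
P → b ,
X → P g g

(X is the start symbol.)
{ [P → b . )], [P → b . ,] }

GOTO(I, 'b') = CLOSURE({ [A → αX.β] : [A → α.Xβ] ∈ I, X = 'b' })

Items with dot before 'b', with the dot advanced:
  [P → . b )] → [P → b . )]
  [P → . b ,] → [P → b . ,]
Closure adds nothing (no advanced item has the dot before a non-terminal).

GOTO = { [P → b . )], [P → b . ,] }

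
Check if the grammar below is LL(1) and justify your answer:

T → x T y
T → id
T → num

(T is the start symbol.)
Yes, the grammar is LL(1).

For T:
  PREDICT(T → x T y) = { 'x' }
  PREDICT(T → id) = { 'id' }
  PREDICT(T → num) = { 'num' }

All predict sets are disjoint. The grammar IS LL(1).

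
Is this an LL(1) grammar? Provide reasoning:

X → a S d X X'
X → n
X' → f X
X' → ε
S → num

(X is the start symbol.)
A grammar is LL(1) if for each non-terminal N with multiple productions, the predict sets of those productions are pairwise disjoint, where PREDICT(N → α) = (FIRST(α) \ {ε}) ∪ (FOLLOW(N) if α ⇒* ε).

Relevant sets:
  FOLLOW(X') = { $, 'f' }

For X:
  PREDICT(X → a S d X X') = { 'a' }
  PREDICT(X → n) = { 'n' }
For X':
  PREDICT(X' → f X) = { 'f' }
  PREDICT(X' → ε) = { $, 'f' }
S has a single production, so nothing to check there.

Conflict found: Predict set conflict for X': { 'f' }
The grammar is NOT LL(1).

Answer: No. Predict set conflict for X': { 'f' }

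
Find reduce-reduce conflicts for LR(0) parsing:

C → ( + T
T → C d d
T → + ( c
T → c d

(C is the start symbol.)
Augment with C' → C and build the canonical LR(0) collection (I0 = CLOSURE({[C' → . C]}), then GOTO on every symbol after a dot until no new states appear). It has 13 states:
  I0: { [C → . ( + T], [C' → . C] }  — shift
  I1: { [C → ( . + T] }  — shift
  I2: { [C' → C .] }  — accept
  I3: { [C → ( + . T], [C → . ( + T], [T → . + ( c], [T → . C d d], [T → . c d] }  — shift
  I4: { [T → + . ( c] }  — shift
  I5: { [T → C . d d] }  — shift
  I6: { [C → ( + T .] }  — reduce
  I7: { [T → c . d] }  — shift
  I8: { [T → c d .] }  — reduce
  I9: { [T → C d . d] }  — shift
  I10: { [T → C d d .] }  — reduce
  I11: { [T → + ( . c] }  — shift
  I12: { [T → + ( c .] }  — reduce

No state contains more than one complete item.

Answer: No reduce-reduce conflicts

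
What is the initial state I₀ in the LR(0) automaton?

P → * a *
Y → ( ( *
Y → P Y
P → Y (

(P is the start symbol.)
{ [P → . * a *], [P → . Y (], [P' → . P], [Y → . ( ( *], [Y → . P Y] }

First, augment the grammar with P' → P
I₀ = CLOSURE({ [P' → . P] }):
  [P' → . P] has the dot before P: add [P → . * a *], [P → . Y (]
  [P → . Y (] has the dot before Y: add [Y → . ( ( *], [Y → . P Y]
No further items can be added.

I₀ = { [P → . * a *], [P → . Y (], [P' → . P], [Y → . ( ( *], [Y → . P Y] }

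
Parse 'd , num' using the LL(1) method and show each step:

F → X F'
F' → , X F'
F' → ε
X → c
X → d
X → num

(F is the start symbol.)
LL(1) parsing maintains a stack (initially the start symbol over $) and the input. At each step: if the stack top is a terminal, match it against the current input token; if it is a non-terminal N, replace it with the RHS of M[N, lookahead] (the unique production whose predict set contains the lookahead).

Stack is shown with the top on the left.

Stack     Input      Action
---------------------------
F $       d , num $  output F → X F'
X F' $    d , num $  output X → d
d F' $    d , num $  match 'd'
F' $      , num $    output F' → , X F'
, X F' $  , num $    match ','
X F' $    num $      output X → num
num F' $  num $      match 'num'
F' $      $          output F' → ε
$         $          accept

The string is accepted.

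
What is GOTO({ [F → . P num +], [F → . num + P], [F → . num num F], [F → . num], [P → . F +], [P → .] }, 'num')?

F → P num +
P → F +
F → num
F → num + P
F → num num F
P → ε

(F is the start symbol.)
GOTO(I, 'num') = CLOSURE({ [A → αX.β] : [A → α.Xβ] ∈ I, X = 'num' })

Items with dot before 'num', with the dot advanced:
  [F → . num] → [F → num .]
  [F → . num + P] → [F → num . + P]
  [F → . num num F] → [F → num . num F]
Closure adds nothing (no advanced item has the dot before a non-terminal).

GOTO = { [F → num . + P], [F → num . num F], [F → num .] }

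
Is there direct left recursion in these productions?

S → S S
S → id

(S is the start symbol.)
Direct left recursion occurs when N → N α for some non-terminal N (the right-hand side begins with the left-hand side itself).

S → S S: LEFT RECURSIVE (starts with S)
S → id: starts with id

The grammar has direct left recursion on: S.

Answer: Yes, S is left-recursive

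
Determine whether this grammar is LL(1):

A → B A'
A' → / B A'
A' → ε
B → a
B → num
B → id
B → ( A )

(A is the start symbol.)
Yes, the grammar is LL(1).

Relevant sets:
  FOLLOW(A') = { $, ')' }

For A':
  PREDICT(A' → '/' B A') = { '/' }
  PREDICT(A' → ε) = { $, ')' }
For B:
  PREDICT(B → a) = { 'a' }
  PREDICT(B → num) = { 'num' }
  PREDICT(B → id) = { 'id' }
  PREDICT(B → '(' A ')') = { '(' }
A has a single production, so nothing to check there.

All predict sets are disjoint. The grammar IS LL(1).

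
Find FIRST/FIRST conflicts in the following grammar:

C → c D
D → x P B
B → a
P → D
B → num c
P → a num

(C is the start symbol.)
No FIRST/FIRST conflicts.

A FIRST/FIRST conflict occurs when two productions N → α and N → β for the same non-terminal have FIRST(α) ∩ FIRST(β) ≠ ∅ (with ε ∈ FIRST of a nullable right-hand side, so two nullable alternatives also conflict).

FIRST sets of the non-terminals at (or reachable through a nullable prefix from) the front of some alternative:
  FIRST(D) = { 'x' }

Productions for B:
  B → a: FIRST = { 'a' }
  B → num c: FIRST = { 'num' }
Productions for P:
  P → D: FIRST = { 'x' }
  P → a num: FIRST = { 'a' }
C, D have only one production, so no FIRST/FIRST conflict is possible there.

All alternatives of each non-terminal have pairwise disjoint FIRST sets.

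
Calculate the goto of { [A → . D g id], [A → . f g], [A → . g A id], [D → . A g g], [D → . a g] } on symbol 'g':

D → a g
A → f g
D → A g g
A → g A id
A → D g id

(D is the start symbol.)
GOTO(I, 'g') = CLOSURE({ [A → αX.β] : [A → α.Xβ] ∈ I, X = 'g' })

Items with dot before 'g', with the dot advanced:
  [A → . g A id] → [A → g . A id]
Closure of the advanced items:
  [A → g . A id] has the dot before A: add [A → . f g], [A → . g A id], [A → . D g id]
  [A → . D g id] has the dot before D: add [D → . a g], [D → . A g g]

GOTO = { [A → . D g id], [A → . f g], [A → . g A id], [A → g . A id], [D → . A g g], [D → . a g] }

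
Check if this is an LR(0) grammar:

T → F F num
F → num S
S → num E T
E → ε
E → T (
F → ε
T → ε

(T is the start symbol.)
Augment with T' → T and build the canonical LR(0) collection (I0 = CLOSURE({[T' → . T]}), then GOTO on every symbol after a dot until no new states appear). It has 12 states:
  I0: { [F → . num S], [F → .], [T → . F F num], [T → .], [T' → . T] }  — shift, 2 reduces
  I1: { [F → . num S], [F → .], [T → F . F num] }  — shift, reduce
  I2: { [T' → T .] }  — accept
  I3: { [F → num . S], [S → . num E T] }  — shift
  I4: { [F → num S .] }  — reduce
  I5: { [E → . T (], [E → .], [F → . num S], [F → .], [S → num . E T], [T → . F F num], [T → .] }  — shift, 3 reduces
  I6: { [F → . num S], [F → .], [S → num E . T], [T → . F F num], [T → .] }  — shift, 2 reduces
  I7: { [E → T . (] }  — shift
  I8: { [E → T ( .] }  — reduce
  I9: { [S → num E T .] }  — reduce
  I10: { [T → F F . num] }  — shift
  I11: { [T → F F num .] }  — reduce

Conflict in state I0:
  Shift-reduce conflict between [F → .] and [F → . num S]
So the grammar is NOT LR(0).

Answer: No. Shift-reduce conflict between [F → .] and [F → . num S]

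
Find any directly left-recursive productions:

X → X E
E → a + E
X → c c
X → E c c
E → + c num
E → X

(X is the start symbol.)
Yes, X is left-recursive

Direct left recursion occurs when N → N α for some non-terminal N (the right-hand side begins with the left-hand side itself).

X → X E: LEFT RECURSIVE (starts with X)
E → a + E: starts with a
X → c c: starts with c
X → E c c: starts with E
E → + c num: starts with '+'
E → X: starts with X

The grammar has direct left recursion on: X.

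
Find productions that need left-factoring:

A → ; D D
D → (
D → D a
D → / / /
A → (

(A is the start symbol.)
No, left-factoring is not needed

Left-factoring is needed when two productions for the same non-terminal
share a common prefix on the right-hand side.

Productions for A:
  A → ; D D
  A → (
Productions for D:
  D → (
  D → D a
  D → / / /

No common prefixes found.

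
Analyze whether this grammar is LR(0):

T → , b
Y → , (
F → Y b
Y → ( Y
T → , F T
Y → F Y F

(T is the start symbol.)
No. Shift-reduce conflict between [Y → F Y F .] and [Y → . ( Y]

A grammar is LR(0) if no state in the canonical LR(0) collection has:
  - both a shift item (dot before a terminal) and a complete item (shift-reduce conflict), or
  - two or more complete items (reduce-reduce conflict; the accept item [T' → T .] counts as a complete item here).

Augment with T' → T and build the canonical LR(0) collection (I0 = CLOSURE({[T' → . T]}), then GOTO on every symbol after a dot until no new states appear). It has 17 states:
  I0: { [T → . , F T], [T → . , b], [T' → . T] }  — shift
  I1: { [F → . Y b], [T → , . F T], [T → , . b], [Y → . ( Y], [Y → . , (], [Y → . F Y F] }  — shift
  I2: { [T' → T .] }  — accept
  I3: { [F → . Y b], [Y → ( . Y], [Y → . ( Y], [Y → . , (], [Y → . F Y F] }  — shift
  I4: { [Y → , . (] }  — shift
  I5: { [F → . Y b], [T → , F . T], [T → . , F T], [T → . , b], [Y → . ( Y], [Y → . , (], [Y → . F Y F], [Y → F . Y F] }  — shift
  I6: { [F → Y . b] }  — shift
  I7: { [T → , b .] }  — reduce
  I8: { [F → Y b .] }  — reduce
  I9: { [F → . Y b], [T → , . F T], [T → , . b], [Y → , . (], [Y → . ( Y], [Y → . , (], [Y → . F Y F] }  — shift
  I10: { [F → . Y b], [Y → . ( Y], [Y → . , (], [Y → . F Y F], [Y → F . Y F] }  — shift
  I11: { [T → , F T .] }  — reduce
  I12: { [F → . Y b], [F → Y . b], [Y → . ( Y], [Y → . , (], [Y → . F Y F], [Y → F Y . F] }  — shift
  I13: { [F → . Y b], [Y → . ( Y], [Y → . , (], [Y → . F Y F], [Y → F . Y F], [Y → F Y F .] }  — shift, reduce
  I14: { [F → . Y b], [Y → ( . Y], [Y → , ( .], [Y → . ( Y], [Y → . , (], [Y → . F Y F] }  — shift, reduce
  I15: { [F → Y . b], [Y → ( Y .] }  — shift, reduce
  I16: { [Y → , ( .] }  — reduce

Conflict in state I13:
  Shift-reduce conflict between [Y → F Y F .] and [Y → . ( Y]
So the grammar is NOT LR(0).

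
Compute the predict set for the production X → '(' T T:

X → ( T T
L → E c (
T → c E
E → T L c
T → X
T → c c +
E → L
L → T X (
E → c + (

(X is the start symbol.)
{ '(' }

PREDICT(X → '(' T T) = (FIRST(RHS) \ {ε}) ∪ (FOLLOW(X) if ε ∈ FIRST(RHS), i.e. RHS ⇒* ε)
FIRST('(' T T) = { '(' }
ε ∉ FIRST('(' T T), so FOLLOW(X) is not added.
PREDICT(X → '(' T T) = { '(' }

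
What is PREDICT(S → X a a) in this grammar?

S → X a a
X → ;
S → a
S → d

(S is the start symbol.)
{ ';' }

PREDICT(S → X a a) = (FIRST(RHS) \ {ε}) ∪ (FOLLOW(S) if ε ∈ FIRST(RHS), i.e. RHS ⇒* ε)
FIRST(X) = { ';' }
FIRST(X a a) = { ';' }
ε ∉ FIRST(X a a), so FOLLOW(S) is not added.
PREDICT(S → X a a) = { ';' }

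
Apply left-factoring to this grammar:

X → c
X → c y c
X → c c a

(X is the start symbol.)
Left-factoring transforms A → αβ₁ | αβ₂ into A → αA' and A' → β₁ | β₂
(α is the longest common prefix among the alternatives). Repeat until
no nonterminal has two alternatives with a common prefix.

Round 1: X has alternatives sharing prefix 'c'. Introduce X': X → c X'
  Add: X' → ε
  Add: X' → y c
  Add: X' → c a

No remaining common prefixes — done.

Resulting grammar:
X → c X'
X' → ε
X' → y c
X' → c a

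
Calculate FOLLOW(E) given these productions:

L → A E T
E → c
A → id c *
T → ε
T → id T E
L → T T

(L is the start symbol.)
In L → A E T: E is followed by T, add FIRST(T) \ {ε} = { 'id' }
  T is nullable, so also add FOLLOW(L)
In T → id T E: E is at the end, add FOLLOW(T)

The FOLLOW sets referred to above (computed the same way, to a fixed point):
  FOLLOW(L) = { $ }
  FOLLOW(T) = { $, 'c', 'id' }

Taking the union: FOLLOW(E) = { $, 'c', 'id' }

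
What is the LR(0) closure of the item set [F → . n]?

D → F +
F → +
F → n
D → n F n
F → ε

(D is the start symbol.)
To compute CLOSURE, for each item [A → α.Bβ] where B is a non-terminal, add [B → .γ] for all productions B → γ; repeat for the newly added items until nothing changes.

Start with: [F → . n]
The dot precedes the terminal n, so nothing is added.

CLOSURE = { [F → . n] }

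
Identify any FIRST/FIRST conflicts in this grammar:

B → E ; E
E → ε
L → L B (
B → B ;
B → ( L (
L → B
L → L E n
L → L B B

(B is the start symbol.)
A FIRST/FIRST conflict occurs when two productions N → α and N → β for the same non-terminal have FIRST(α) ∩ FIRST(β) ≠ ∅ (with ε ∈ FIRST of a nullable right-hand side, so two nullable alternatives also conflict).

FIRST sets of the non-terminals at (or reachable through a nullable prefix from) the front of some alternative:
  FIRST(E) = { ε }
  FIRST(B) = { '(', ';' }
  FIRST(L) = { '(', ';' }

Productions for B:
  B → E ; E: FIRST = { ';' }
  B → B ;: FIRST = { '(', ';' }
  B → ( L (: FIRST = { '(' }
Productions for L:
  L → L B (: FIRST = { '(', ';' }
  L → B: FIRST = { '(', ';' }
  L → L E n: FIRST = { '(', ';' }
  L → L B B: FIRST = { '(', ';' }
E has only one production, so no FIRST/FIRST conflict is possible there.

Conflict for B: B → E ; E and B → B ;
  Overlap: { ';' }
Conflict for B: B → B ; and B → ( L (
  Overlap: { '(' }
Conflict for L: L → L B ( and L → B
  Overlap: { '(', ';' }
Conflict for L: L → L B ( and L → L E n
  Overlap: { '(', ';' }
Conflict for L: L → L B ( and L → L B B
  Overlap: { '(', ';' }
Conflict for L: L → B and L → L E n
  Overlap: { '(', ';' }
Conflict for L: L → B and L → L B B
  Overlap: { '(', ';' }
Conflict for L: L → L E n and L → L B B
  Overlap: { '(', ';' }

Answer: Yes. B → E ';' E / B → B ';' on { ';' }; B → B ';' / B → '(' L '(' on { '(' }; L → L B '(' / L → B on { '(', ';' }; L → L B '(' / L → L E n on { '(', ';' }; L → L B '(' / L → L B B on { '(', ';' }; L → B / L → L E n on { '(', ';' }; L → B / L → L B B on { '(', ';' }; L → L E n / L → L B B on { '(', ';' }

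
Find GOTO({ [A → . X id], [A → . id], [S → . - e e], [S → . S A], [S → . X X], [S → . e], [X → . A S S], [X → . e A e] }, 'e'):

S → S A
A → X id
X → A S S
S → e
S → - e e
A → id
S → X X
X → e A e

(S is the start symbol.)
{ [A → . X id], [A → . id], [S → e .], [X → . A S S], [X → . e A e], [X → e . A e] }

GOTO(I, 'e') = CLOSURE({ [A → αX.β] : [A → α.Xβ] ∈ I, X = 'e' })

Items with dot before 'e', with the dot advanced:
  [S → . e] → [S → e .]
  [X → . e A e] → [X → e . A e]
Closure of the advanced items:
  [X → e . A e] has the dot before A: add [A → . X id], [A → . id]
  [A → . X id] has the dot before X: add [X → . A S S], [X → . e A e]

GOTO = { [A → . X id], [A → . id], [S → e .], [X → . A S S], [X → . e A e], [X → e . A e] }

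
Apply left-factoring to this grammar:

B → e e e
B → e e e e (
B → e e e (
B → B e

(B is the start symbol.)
Left-factoring transforms A → αβ₁ | αβ₂ into A → αA' and A' → β₁ | β₂
(α is the longest common prefix among the alternatives). Repeat until
no nonterminal has two alternatives with a common prefix.

Round 1: B has alternatives sharing prefix 'e e e'. Introduce B': B → e e e B'
  Add: B' → ε
  Add: B' → e (
  Add: B' → (

No remaining common prefixes — done.

Resulting grammar:
B → e e e B'
B' → ε
B' → e (
B' → (
B → B e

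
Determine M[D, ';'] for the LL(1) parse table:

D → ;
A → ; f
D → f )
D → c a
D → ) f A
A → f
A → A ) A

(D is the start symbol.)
D → ;

To find M[D, ';'], we find productions for D where ';' is in the predict set (PREDICT(N → α) = (FIRST(α) \ {ε}) ∪ (FOLLOW(N) if α ⇒* ε)).

D → ;: PREDICT = { ';' }
  ';' is in predict set, so this production goes in M[D, ';']
D → f ): PREDICT = { 'f' }
D → c a: PREDICT = { 'c' }
D → ) f A: PREDICT = { ')' }

M[D, ';'] = D → ;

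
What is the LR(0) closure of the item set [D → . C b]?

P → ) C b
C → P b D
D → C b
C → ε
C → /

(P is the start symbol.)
{ [C → . /], [C → . P b D], [C → .], [D → . C b], [P → . ) C b] }

Start with: [D → . C b]
  [D → . C b] has the dot before C: add [C → . P b D], [C → .], [C → . /]
  [C → . P b D] has the dot before P: add [P → . ) C b]
No further items can be added.

CLOSURE = { [C → . /], [C → . P b D], [C → .], [D → . C b], [P → . ) C b] }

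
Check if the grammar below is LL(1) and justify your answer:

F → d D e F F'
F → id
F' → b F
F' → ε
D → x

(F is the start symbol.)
No. Predict set conflict for F': { 'b' }

Relevant sets:
  FOLLOW(F') = { $, 'b' }

For F:
  PREDICT(F → d D e F F') = { 'd' }
  PREDICT(F → id) = { 'id' }
For F':
  PREDICT(F' → b F) = { 'b' }
  PREDICT(F' → ε) = { $, 'b' }
D has a single production, so nothing to check there.

Conflict found: Predict set conflict for F': { 'b' }
The grammar is NOT LL(1).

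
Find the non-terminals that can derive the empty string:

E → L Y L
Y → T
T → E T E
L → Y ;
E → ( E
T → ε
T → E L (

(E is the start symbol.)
{ 'T', 'Y' }

ε-productions: T → ε
So T is immediately nullable.
Y → T: every symbol on the right is nullable, so Y is nullable too.
No further non-terminal can be added: every production for the remaining non-terminals contains a terminal or a non-nullable non-terminal.
Nullable = { 'T', 'Y' }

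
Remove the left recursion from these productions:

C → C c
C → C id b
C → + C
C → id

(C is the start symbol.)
C is directly left-recursive. The standard transformation for
  A → A α₁ | ... | A α_m | β₁ | ... | β_n
is
  A  → β₁ A' | ... | β_n A'
  A' → α₁ A' | ... | α_m A' | ε

C → + C becomes C → + C C'
C → id becomes C → id C'
C → C c becomes C' → c C'
C → C id b becomes C' → id b C'
Add C' → ε

Resulting grammar:
C → + C C'
C → id C'
C' → c C'
C' → id b C'
C' → ε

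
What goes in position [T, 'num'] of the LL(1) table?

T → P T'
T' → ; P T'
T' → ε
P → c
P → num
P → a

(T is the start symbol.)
To find M[T, 'num'], we find productions for T where 'num' is in the predict set (PREDICT(N → α) = (FIRST(α) \ {ε}) ∪ (FOLLOW(N) if α ⇒* ε)).

Relevant sets:
  FIRST(P) = { 'a', 'c', 'num' }

T → P T': PREDICT = { 'a', 'c', 'num' }
  'num' is in predict set, so this production goes in M[T, 'num']

M[T, 'num'] = T → P T'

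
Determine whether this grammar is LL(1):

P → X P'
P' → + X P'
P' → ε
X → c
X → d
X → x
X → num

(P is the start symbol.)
Yes, the grammar is LL(1).

Relevant sets:
  FOLLOW(P') = { $ }

For P':
  PREDICT(P' → '+' X P') = { '+' }
  PREDICT(P' → ε) = { $ }
For X:
  PREDICT(X → c) = { 'c' }
  PREDICT(X → d) = { 'd' }
  PREDICT(X → x) = { 'x' }
  PREDICT(X → num) = { 'num' }
P has a single production, so nothing to check there.

All predict sets are disjoint. The grammar IS LL(1).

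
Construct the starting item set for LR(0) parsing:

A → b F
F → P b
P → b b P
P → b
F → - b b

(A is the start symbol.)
First, augment the grammar with A' → A
I₀ = CLOSURE({ [A' → . A] }):
  [A' → . A] has the dot before A: add [A → . b F]
No further items can be added.

I₀ = { [A → . b F], [A' → . A] }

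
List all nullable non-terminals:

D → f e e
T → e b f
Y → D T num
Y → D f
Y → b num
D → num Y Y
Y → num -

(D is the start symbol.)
None

There are no ε-productions, so no non-terminal can derive ε.
No non-terminals are nullable.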